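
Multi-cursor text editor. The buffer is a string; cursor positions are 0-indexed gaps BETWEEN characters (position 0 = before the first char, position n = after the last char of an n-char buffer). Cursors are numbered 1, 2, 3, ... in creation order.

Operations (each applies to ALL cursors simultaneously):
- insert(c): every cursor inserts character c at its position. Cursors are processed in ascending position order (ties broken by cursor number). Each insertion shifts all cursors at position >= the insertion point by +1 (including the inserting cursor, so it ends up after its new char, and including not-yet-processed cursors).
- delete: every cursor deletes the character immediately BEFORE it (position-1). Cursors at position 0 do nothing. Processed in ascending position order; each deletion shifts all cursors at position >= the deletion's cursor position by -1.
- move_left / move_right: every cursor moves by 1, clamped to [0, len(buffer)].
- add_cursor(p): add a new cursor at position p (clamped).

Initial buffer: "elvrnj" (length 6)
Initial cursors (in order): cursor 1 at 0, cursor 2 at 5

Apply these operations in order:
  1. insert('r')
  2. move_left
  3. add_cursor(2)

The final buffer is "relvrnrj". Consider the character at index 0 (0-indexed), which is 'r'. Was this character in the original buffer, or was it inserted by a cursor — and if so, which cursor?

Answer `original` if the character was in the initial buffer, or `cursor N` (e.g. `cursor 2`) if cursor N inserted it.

After op 1 (insert('r')): buffer="relvrnrj" (len 8), cursors c1@1 c2@7, authorship 1.....2.
After op 2 (move_left): buffer="relvrnrj" (len 8), cursors c1@0 c2@6, authorship 1.....2.
After op 3 (add_cursor(2)): buffer="relvrnrj" (len 8), cursors c1@0 c3@2 c2@6, authorship 1.....2.
Authorship (.=original, N=cursor N): 1 . . . . . 2 .
Index 0: author = 1

Answer: cursor 1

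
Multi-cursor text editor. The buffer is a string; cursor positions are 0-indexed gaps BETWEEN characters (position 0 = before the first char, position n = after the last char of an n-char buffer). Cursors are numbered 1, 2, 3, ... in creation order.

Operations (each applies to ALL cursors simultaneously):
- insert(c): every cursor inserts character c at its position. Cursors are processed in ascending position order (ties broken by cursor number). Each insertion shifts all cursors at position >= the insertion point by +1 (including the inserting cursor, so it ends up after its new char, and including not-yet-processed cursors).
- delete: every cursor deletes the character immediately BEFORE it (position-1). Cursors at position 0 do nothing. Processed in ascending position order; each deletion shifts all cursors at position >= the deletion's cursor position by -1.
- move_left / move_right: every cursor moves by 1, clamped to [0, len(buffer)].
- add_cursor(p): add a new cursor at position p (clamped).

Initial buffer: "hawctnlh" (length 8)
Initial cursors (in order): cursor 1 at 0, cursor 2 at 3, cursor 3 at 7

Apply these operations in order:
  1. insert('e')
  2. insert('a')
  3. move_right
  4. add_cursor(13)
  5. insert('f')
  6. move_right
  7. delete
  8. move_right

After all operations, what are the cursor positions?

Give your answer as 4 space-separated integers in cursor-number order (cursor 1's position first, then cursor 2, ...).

After op 1 (insert('e')): buffer="ehawectnleh" (len 11), cursors c1@1 c2@5 c3@10, authorship 1...2....3.
After op 2 (insert('a')): buffer="eahaweactnleah" (len 14), cursors c1@2 c2@7 c3@13, authorship 11...22....33.
After op 3 (move_right): buffer="eahaweactnleah" (len 14), cursors c1@3 c2@8 c3@14, authorship 11...22....33.
After op 4 (add_cursor(13)): buffer="eahaweactnleah" (len 14), cursors c1@3 c2@8 c4@13 c3@14, authorship 11...22....33.
After op 5 (insert('f')): buffer="eahfaweacftnleafhf" (len 18), cursors c1@4 c2@10 c4@16 c3@18, authorship 11.1..22.2...334.3
After op 6 (move_right): buffer="eahfaweacftnleafhf" (len 18), cursors c1@5 c2@11 c4@17 c3@18, authorship 11.1..22.2...334.3
After op 7 (delete): buffer="eahfweacfnleaf" (len 14), cursors c1@4 c2@9 c3@14 c4@14, authorship 11.1.22.2..334
After op 8 (move_right): buffer="eahfweacfnleaf" (len 14), cursors c1@5 c2@10 c3@14 c4@14, authorship 11.1.22.2..334

Answer: 5 10 14 14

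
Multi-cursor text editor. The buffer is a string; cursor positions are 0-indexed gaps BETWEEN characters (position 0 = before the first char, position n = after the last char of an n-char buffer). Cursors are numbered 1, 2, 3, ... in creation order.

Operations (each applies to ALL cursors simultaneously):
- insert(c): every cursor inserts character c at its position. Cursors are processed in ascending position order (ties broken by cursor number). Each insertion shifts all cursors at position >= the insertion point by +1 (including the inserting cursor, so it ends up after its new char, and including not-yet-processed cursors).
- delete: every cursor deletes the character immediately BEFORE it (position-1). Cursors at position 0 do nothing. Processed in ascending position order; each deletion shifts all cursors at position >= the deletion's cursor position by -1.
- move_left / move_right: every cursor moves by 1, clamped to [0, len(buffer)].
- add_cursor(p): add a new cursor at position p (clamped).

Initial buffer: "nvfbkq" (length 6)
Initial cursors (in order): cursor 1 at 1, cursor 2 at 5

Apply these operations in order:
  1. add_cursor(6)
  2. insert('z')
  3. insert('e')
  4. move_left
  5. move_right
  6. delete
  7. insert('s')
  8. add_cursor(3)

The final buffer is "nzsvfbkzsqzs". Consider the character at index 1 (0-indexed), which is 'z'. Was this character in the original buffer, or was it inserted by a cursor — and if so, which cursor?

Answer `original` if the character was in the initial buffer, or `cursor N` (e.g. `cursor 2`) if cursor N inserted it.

Answer: cursor 1

Derivation:
After op 1 (add_cursor(6)): buffer="nvfbkq" (len 6), cursors c1@1 c2@5 c3@6, authorship ......
After op 2 (insert('z')): buffer="nzvfbkzqz" (len 9), cursors c1@2 c2@7 c3@9, authorship .1....2.3
After op 3 (insert('e')): buffer="nzevfbkzeqze" (len 12), cursors c1@3 c2@9 c3@12, authorship .11....22.33
After op 4 (move_left): buffer="nzevfbkzeqze" (len 12), cursors c1@2 c2@8 c3@11, authorship .11....22.33
After op 5 (move_right): buffer="nzevfbkzeqze" (len 12), cursors c1@3 c2@9 c3@12, authorship .11....22.33
After op 6 (delete): buffer="nzvfbkzqz" (len 9), cursors c1@2 c2@7 c3@9, authorship .1....2.3
After op 7 (insert('s')): buffer="nzsvfbkzsqzs" (len 12), cursors c1@3 c2@9 c3@12, authorship .11....22.33
After op 8 (add_cursor(3)): buffer="nzsvfbkzsqzs" (len 12), cursors c1@3 c4@3 c2@9 c3@12, authorship .11....22.33
Authorship (.=original, N=cursor N): . 1 1 . . . . 2 2 . 3 3
Index 1: author = 1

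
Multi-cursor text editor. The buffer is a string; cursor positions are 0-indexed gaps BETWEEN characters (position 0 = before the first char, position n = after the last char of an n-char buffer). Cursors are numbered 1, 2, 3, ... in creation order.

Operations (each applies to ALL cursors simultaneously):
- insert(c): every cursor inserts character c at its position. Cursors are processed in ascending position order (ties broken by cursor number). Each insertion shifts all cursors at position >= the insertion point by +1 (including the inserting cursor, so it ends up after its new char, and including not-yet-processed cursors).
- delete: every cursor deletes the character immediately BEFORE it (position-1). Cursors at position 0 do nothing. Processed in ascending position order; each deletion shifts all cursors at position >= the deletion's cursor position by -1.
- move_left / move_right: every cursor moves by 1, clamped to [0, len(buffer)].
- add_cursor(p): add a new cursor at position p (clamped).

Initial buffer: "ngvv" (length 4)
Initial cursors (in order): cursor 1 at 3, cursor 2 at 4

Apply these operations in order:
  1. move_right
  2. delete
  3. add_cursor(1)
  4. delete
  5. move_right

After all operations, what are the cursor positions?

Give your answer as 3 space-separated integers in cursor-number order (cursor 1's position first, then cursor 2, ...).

After op 1 (move_right): buffer="ngvv" (len 4), cursors c1@4 c2@4, authorship ....
After op 2 (delete): buffer="ng" (len 2), cursors c1@2 c2@2, authorship ..
After op 3 (add_cursor(1)): buffer="ng" (len 2), cursors c3@1 c1@2 c2@2, authorship ..
After op 4 (delete): buffer="" (len 0), cursors c1@0 c2@0 c3@0, authorship 
After op 5 (move_right): buffer="" (len 0), cursors c1@0 c2@0 c3@0, authorship 

Answer: 0 0 0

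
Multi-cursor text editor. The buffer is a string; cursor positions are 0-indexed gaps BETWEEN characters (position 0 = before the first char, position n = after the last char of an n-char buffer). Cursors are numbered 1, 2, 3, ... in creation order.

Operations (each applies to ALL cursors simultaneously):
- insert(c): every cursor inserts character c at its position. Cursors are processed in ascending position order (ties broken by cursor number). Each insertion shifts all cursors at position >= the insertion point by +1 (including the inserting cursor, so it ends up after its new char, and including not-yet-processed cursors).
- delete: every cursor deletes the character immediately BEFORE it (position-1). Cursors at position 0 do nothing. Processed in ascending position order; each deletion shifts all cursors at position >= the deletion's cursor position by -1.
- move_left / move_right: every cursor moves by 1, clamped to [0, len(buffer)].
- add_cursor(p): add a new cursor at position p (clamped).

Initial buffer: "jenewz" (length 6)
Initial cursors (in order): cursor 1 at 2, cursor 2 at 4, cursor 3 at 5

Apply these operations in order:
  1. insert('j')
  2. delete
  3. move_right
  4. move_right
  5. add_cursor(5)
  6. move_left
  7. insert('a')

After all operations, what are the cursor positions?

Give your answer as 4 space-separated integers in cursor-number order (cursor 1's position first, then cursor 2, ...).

After op 1 (insert('j')): buffer="jejnejwjz" (len 9), cursors c1@3 c2@6 c3@8, authorship ..1..2.3.
After op 2 (delete): buffer="jenewz" (len 6), cursors c1@2 c2@4 c3@5, authorship ......
After op 3 (move_right): buffer="jenewz" (len 6), cursors c1@3 c2@5 c3@6, authorship ......
After op 4 (move_right): buffer="jenewz" (len 6), cursors c1@4 c2@6 c3@6, authorship ......
After op 5 (add_cursor(5)): buffer="jenewz" (len 6), cursors c1@4 c4@5 c2@6 c3@6, authorship ......
After op 6 (move_left): buffer="jenewz" (len 6), cursors c1@3 c4@4 c2@5 c3@5, authorship ......
After op 7 (insert('a')): buffer="jenaeawaaz" (len 10), cursors c1@4 c4@6 c2@9 c3@9, authorship ...1.4.23.

Answer: 4 9 9 6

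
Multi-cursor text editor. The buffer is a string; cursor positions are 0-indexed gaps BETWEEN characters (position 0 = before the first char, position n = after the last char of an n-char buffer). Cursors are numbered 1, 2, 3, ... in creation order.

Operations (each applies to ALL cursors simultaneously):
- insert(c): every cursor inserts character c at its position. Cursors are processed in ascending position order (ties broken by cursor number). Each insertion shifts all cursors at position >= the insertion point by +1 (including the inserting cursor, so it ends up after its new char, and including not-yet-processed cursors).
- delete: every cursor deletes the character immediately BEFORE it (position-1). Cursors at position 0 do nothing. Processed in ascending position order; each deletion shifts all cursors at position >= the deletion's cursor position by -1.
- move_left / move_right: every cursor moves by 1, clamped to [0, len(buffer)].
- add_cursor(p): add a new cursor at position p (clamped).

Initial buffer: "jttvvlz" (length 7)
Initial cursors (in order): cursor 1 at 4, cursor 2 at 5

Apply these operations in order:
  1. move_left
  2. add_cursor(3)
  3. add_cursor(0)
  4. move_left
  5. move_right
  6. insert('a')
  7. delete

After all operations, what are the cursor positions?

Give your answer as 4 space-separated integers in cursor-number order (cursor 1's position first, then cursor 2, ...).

Answer: 3 4 3 1

Derivation:
After op 1 (move_left): buffer="jttvvlz" (len 7), cursors c1@3 c2@4, authorship .......
After op 2 (add_cursor(3)): buffer="jttvvlz" (len 7), cursors c1@3 c3@3 c2@4, authorship .......
After op 3 (add_cursor(0)): buffer="jttvvlz" (len 7), cursors c4@0 c1@3 c3@3 c2@4, authorship .......
After op 4 (move_left): buffer="jttvvlz" (len 7), cursors c4@0 c1@2 c3@2 c2@3, authorship .......
After op 5 (move_right): buffer="jttvvlz" (len 7), cursors c4@1 c1@3 c3@3 c2@4, authorship .......
After op 6 (insert('a')): buffer="jattaavavlz" (len 11), cursors c4@2 c1@6 c3@6 c2@8, authorship .4..13.2...
After op 7 (delete): buffer="jttvvlz" (len 7), cursors c4@1 c1@3 c3@3 c2@4, authorship .......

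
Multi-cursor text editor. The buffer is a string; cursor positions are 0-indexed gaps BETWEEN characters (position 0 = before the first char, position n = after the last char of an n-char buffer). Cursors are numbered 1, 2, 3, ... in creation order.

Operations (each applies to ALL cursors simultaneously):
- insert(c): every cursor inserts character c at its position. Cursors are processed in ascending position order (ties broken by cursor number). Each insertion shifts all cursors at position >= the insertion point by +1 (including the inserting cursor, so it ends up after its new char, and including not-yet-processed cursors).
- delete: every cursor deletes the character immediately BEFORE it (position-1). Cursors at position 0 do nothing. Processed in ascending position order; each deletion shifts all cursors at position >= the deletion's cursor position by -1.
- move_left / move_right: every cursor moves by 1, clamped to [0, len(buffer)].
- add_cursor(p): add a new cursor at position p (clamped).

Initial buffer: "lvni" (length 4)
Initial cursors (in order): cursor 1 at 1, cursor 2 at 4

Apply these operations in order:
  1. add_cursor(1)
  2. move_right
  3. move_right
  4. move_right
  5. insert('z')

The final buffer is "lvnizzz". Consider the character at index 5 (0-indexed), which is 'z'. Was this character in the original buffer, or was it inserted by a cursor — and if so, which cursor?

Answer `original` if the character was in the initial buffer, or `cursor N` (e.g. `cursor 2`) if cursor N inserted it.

Answer: cursor 2

Derivation:
After op 1 (add_cursor(1)): buffer="lvni" (len 4), cursors c1@1 c3@1 c2@4, authorship ....
After op 2 (move_right): buffer="lvni" (len 4), cursors c1@2 c3@2 c2@4, authorship ....
After op 3 (move_right): buffer="lvni" (len 4), cursors c1@3 c3@3 c2@4, authorship ....
After op 4 (move_right): buffer="lvni" (len 4), cursors c1@4 c2@4 c3@4, authorship ....
After op 5 (insert('z')): buffer="lvnizzz" (len 7), cursors c1@7 c2@7 c3@7, authorship ....123
Authorship (.=original, N=cursor N): . . . . 1 2 3
Index 5: author = 2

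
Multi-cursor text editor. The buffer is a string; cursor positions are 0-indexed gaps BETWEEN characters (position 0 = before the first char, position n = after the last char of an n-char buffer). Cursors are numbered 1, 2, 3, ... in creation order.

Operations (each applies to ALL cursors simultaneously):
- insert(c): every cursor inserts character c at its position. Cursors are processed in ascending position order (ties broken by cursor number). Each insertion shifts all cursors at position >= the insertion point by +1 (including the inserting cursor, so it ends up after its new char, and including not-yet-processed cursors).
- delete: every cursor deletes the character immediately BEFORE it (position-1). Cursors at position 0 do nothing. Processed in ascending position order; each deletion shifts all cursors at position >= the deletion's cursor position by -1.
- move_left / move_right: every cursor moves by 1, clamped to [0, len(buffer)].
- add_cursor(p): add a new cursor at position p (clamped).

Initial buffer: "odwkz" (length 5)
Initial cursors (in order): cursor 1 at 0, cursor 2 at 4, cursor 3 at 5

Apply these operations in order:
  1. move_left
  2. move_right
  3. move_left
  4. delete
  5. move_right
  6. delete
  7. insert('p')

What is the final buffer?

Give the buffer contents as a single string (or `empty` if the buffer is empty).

Answer: ppp

Derivation:
After op 1 (move_left): buffer="odwkz" (len 5), cursors c1@0 c2@3 c3@4, authorship .....
After op 2 (move_right): buffer="odwkz" (len 5), cursors c1@1 c2@4 c3@5, authorship .....
After op 3 (move_left): buffer="odwkz" (len 5), cursors c1@0 c2@3 c3@4, authorship .....
After op 4 (delete): buffer="odz" (len 3), cursors c1@0 c2@2 c3@2, authorship ...
After op 5 (move_right): buffer="odz" (len 3), cursors c1@1 c2@3 c3@3, authorship ...
After op 6 (delete): buffer="" (len 0), cursors c1@0 c2@0 c3@0, authorship 
After op 7 (insert('p')): buffer="ppp" (len 3), cursors c1@3 c2@3 c3@3, authorship 123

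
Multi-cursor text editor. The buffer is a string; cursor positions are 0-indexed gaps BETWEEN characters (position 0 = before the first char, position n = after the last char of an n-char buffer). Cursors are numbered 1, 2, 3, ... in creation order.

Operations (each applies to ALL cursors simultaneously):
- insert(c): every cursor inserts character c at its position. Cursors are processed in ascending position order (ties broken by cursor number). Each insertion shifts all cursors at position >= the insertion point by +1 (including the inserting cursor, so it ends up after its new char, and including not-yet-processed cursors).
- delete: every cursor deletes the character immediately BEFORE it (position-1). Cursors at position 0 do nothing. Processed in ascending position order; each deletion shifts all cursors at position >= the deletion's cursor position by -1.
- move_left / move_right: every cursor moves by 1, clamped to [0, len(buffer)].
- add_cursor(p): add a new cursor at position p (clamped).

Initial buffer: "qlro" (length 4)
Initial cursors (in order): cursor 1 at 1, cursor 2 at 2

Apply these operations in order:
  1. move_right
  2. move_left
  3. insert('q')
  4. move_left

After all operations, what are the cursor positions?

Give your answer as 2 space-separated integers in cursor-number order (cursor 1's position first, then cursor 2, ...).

After op 1 (move_right): buffer="qlro" (len 4), cursors c1@2 c2@3, authorship ....
After op 2 (move_left): buffer="qlro" (len 4), cursors c1@1 c2@2, authorship ....
After op 3 (insert('q')): buffer="qqlqro" (len 6), cursors c1@2 c2@4, authorship .1.2..
After op 4 (move_left): buffer="qqlqro" (len 6), cursors c1@1 c2@3, authorship .1.2..

Answer: 1 3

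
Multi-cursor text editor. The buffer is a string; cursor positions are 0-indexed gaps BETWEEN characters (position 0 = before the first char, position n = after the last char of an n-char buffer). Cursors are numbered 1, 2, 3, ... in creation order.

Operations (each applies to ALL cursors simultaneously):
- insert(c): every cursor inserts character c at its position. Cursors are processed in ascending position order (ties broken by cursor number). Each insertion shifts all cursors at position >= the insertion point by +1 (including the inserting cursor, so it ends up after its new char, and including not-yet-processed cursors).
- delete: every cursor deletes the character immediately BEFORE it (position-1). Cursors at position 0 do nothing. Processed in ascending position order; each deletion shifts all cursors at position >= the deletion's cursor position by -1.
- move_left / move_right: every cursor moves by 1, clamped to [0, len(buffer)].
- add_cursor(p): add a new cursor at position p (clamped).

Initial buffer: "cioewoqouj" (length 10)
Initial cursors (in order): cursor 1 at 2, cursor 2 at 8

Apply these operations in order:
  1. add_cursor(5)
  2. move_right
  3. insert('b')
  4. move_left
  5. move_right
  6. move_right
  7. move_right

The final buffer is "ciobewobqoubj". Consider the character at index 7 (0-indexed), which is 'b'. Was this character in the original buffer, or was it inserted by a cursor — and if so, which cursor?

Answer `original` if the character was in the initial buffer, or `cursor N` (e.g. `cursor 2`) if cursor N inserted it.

After op 1 (add_cursor(5)): buffer="cioewoqouj" (len 10), cursors c1@2 c3@5 c2@8, authorship ..........
After op 2 (move_right): buffer="cioewoqouj" (len 10), cursors c1@3 c3@6 c2@9, authorship ..........
After op 3 (insert('b')): buffer="ciobewobqoubj" (len 13), cursors c1@4 c3@8 c2@12, authorship ...1...3...2.
After op 4 (move_left): buffer="ciobewobqoubj" (len 13), cursors c1@3 c3@7 c2@11, authorship ...1...3...2.
After op 5 (move_right): buffer="ciobewobqoubj" (len 13), cursors c1@4 c3@8 c2@12, authorship ...1...3...2.
After op 6 (move_right): buffer="ciobewobqoubj" (len 13), cursors c1@5 c3@9 c2@13, authorship ...1...3...2.
After op 7 (move_right): buffer="ciobewobqoubj" (len 13), cursors c1@6 c3@10 c2@13, authorship ...1...3...2.
Authorship (.=original, N=cursor N): . . . 1 . . . 3 . . . 2 .
Index 7: author = 3

Answer: cursor 3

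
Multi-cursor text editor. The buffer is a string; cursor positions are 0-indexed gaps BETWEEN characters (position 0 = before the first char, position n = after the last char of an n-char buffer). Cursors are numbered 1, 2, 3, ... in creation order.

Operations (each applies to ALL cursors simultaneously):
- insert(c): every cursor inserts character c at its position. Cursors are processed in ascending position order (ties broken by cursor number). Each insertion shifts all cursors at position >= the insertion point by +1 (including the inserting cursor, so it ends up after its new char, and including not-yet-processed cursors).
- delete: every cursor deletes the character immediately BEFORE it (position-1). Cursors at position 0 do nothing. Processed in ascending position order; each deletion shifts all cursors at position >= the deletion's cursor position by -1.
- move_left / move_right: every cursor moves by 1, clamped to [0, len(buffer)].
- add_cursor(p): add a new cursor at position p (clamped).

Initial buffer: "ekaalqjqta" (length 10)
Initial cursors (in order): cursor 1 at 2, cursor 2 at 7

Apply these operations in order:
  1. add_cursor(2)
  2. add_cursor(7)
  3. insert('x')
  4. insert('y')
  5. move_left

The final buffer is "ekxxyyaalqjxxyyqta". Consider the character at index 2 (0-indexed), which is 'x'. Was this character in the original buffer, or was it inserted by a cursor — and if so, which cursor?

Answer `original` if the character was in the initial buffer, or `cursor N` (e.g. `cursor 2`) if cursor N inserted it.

Answer: cursor 1

Derivation:
After op 1 (add_cursor(2)): buffer="ekaalqjqta" (len 10), cursors c1@2 c3@2 c2@7, authorship ..........
After op 2 (add_cursor(7)): buffer="ekaalqjqta" (len 10), cursors c1@2 c3@2 c2@7 c4@7, authorship ..........
After op 3 (insert('x')): buffer="ekxxaalqjxxqta" (len 14), cursors c1@4 c3@4 c2@11 c4@11, authorship ..13.....24...
After op 4 (insert('y')): buffer="ekxxyyaalqjxxyyqta" (len 18), cursors c1@6 c3@6 c2@15 c4@15, authorship ..1313.....2424...
After op 5 (move_left): buffer="ekxxyyaalqjxxyyqta" (len 18), cursors c1@5 c3@5 c2@14 c4@14, authorship ..1313.....2424...
Authorship (.=original, N=cursor N): . . 1 3 1 3 . . . . . 2 4 2 4 . . .
Index 2: author = 1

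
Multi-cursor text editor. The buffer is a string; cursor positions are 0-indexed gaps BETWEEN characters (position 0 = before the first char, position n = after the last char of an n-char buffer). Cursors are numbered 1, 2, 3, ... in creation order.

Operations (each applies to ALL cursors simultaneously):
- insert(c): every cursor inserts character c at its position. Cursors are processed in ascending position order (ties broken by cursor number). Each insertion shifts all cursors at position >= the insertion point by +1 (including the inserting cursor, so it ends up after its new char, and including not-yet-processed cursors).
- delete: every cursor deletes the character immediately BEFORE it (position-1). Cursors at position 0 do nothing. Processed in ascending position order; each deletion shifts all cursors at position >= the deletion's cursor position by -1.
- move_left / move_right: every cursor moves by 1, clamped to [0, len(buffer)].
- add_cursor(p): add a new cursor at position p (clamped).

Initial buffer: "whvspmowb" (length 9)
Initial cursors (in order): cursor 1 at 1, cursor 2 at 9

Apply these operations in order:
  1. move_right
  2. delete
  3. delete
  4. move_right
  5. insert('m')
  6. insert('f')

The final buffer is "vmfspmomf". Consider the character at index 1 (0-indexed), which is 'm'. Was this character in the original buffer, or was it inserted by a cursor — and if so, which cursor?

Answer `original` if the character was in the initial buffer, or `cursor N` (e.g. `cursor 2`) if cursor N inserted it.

After op 1 (move_right): buffer="whvspmowb" (len 9), cursors c1@2 c2@9, authorship .........
After op 2 (delete): buffer="wvspmow" (len 7), cursors c1@1 c2@7, authorship .......
After op 3 (delete): buffer="vspmo" (len 5), cursors c1@0 c2@5, authorship .....
After op 4 (move_right): buffer="vspmo" (len 5), cursors c1@1 c2@5, authorship .....
After op 5 (insert('m')): buffer="vmspmom" (len 7), cursors c1@2 c2@7, authorship .1....2
After op 6 (insert('f')): buffer="vmfspmomf" (len 9), cursors c1@3 c2@9, authorship .11....22
Authorship (.=original, N=cursor N): . 1 1 . . . . 2 2
Index 1: author = 1

Answer: cursor 1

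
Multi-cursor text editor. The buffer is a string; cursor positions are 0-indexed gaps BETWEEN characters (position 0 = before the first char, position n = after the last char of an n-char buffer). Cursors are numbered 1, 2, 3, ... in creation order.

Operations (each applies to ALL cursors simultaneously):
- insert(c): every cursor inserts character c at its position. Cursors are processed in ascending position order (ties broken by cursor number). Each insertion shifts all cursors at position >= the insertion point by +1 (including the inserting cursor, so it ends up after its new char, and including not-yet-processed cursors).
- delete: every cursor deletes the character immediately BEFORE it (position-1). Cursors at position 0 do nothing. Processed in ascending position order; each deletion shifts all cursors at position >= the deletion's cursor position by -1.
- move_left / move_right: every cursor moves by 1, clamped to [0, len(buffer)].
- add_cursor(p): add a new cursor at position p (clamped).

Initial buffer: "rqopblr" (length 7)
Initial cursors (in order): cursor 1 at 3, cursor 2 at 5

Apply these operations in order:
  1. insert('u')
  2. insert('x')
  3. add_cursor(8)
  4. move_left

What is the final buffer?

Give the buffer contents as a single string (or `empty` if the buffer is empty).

After op 1 (insert('u')): buffer="rqoupbulr" (len 9), cursors c1@4 c2@7, authorship ...1..2..
After op 2 (insert('x')): buffer="rqouxpbuxlr" (len 11), cursors c1@5 c2@9, authorship ...11..22..
After op 3 (add_cursor(8)): buffer="rqouxpbuxlr" (len 11), cursors c1@5 c3@8 c2@9, authorship ...11..22..
After op 4 (move_left): buffer="rqouxpbuxlr" (len 11), cursors c1@4 c3@7 c2@8, authorship ...11..22..

Answer: rqouxpbuxlr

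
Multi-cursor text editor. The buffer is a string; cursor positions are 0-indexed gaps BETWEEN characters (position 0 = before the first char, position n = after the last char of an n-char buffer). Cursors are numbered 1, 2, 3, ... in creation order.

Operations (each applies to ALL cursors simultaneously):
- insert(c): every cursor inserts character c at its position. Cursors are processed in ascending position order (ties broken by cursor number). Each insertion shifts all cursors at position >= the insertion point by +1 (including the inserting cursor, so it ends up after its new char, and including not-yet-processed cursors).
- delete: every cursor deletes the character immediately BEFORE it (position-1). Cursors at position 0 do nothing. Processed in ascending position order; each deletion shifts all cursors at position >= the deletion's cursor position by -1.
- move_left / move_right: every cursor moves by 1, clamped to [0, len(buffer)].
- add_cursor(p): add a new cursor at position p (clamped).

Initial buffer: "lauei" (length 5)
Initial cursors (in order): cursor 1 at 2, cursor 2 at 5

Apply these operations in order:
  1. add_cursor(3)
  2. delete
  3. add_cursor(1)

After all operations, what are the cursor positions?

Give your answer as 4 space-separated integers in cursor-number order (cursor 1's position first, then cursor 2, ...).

After op 1 (add_cursor(3)): buffer="lauei" (len 5), cursors c1@2 c3@3 c2@5, authorship .....
After op 2 (delete): buffer="le" (len 2), cursors c1@1 c3@1 c2@2, authorship ..
After op 3 (add_cursor(1)): buffer="le" (len 2), cursors c1@1 c3@1 c4@1 c2@2, authorship ..

Answer: 1 2 1 1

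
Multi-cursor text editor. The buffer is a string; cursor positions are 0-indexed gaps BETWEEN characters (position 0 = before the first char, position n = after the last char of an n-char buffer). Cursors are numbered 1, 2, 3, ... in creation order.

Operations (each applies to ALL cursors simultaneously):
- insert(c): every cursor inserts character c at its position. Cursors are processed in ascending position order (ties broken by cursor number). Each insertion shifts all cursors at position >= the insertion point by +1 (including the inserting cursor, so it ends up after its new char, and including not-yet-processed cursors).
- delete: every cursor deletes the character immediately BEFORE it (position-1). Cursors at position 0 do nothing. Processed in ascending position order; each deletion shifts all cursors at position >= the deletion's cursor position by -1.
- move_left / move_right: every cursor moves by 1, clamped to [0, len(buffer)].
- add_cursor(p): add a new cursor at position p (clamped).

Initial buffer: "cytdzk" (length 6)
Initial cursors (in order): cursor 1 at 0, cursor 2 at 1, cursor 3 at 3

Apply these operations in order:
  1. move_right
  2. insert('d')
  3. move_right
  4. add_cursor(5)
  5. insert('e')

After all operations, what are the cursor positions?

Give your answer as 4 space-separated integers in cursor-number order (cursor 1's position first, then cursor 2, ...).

Answer: 4 8 12 8

Derivation:
After op 1 (move_right): buffer="cytdzk" (len 6), cursors c1@1 c2@2 c3@4, authorship ......
After op 2 (insert('d')): buffer="cdydtddzk" (len 9), cursors c1@2 c2@4 c3@7, authorship .1.2..3..
After op 3 (move_right): buffer="cdydtddzk" (len 9), cursors c1@3 c2@5 c3@8, authorship .1.2..3..
After op 4 (add_cursor(5)): buffer="cdydtddzk" (len 9), cursors c1@3 c2@5 c4@5 c3@8, authorship .1.2..3..
After op 5 (insert('e')): buffer="cdyedteeddzek" (len 13), cursors c1@4 c2@8 c4@8 c3@12, authorship .1.12.24.3.3.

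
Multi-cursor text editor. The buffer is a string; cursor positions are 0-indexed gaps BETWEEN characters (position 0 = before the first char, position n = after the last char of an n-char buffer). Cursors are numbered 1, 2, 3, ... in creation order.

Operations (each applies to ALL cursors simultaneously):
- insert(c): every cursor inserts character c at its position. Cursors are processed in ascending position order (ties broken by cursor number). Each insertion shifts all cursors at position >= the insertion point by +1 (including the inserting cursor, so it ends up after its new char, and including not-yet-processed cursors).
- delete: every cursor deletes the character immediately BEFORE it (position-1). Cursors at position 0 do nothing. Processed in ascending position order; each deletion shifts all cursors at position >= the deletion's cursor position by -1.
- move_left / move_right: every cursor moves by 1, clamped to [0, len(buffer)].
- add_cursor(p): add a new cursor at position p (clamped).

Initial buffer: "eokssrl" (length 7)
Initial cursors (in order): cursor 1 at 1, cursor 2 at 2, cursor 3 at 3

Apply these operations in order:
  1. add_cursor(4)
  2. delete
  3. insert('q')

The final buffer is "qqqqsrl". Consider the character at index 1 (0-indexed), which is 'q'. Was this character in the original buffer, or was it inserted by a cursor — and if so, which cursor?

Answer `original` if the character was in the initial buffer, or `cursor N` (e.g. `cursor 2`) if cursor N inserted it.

After op 1 (add_cursor(4)): buffer="eokssrl" (len 7), cursors c1@1 c2@2 c3@3 c4@4, authorship .......
After op 2 (delete): buffer="srl" (len 3), cursors c1@0 c2@0 c3@0 c4@0, authorship ...
After op 3 (insert('q')): buffer="qqqqsrl" (len 7), cursors c1@4 c2@4 c3@4 c4@4, authorship 1234...
Authorship (.=original, N=cursor N): 1 2 3 4 . . .
Index 1: author = 2

Answer: cursor 2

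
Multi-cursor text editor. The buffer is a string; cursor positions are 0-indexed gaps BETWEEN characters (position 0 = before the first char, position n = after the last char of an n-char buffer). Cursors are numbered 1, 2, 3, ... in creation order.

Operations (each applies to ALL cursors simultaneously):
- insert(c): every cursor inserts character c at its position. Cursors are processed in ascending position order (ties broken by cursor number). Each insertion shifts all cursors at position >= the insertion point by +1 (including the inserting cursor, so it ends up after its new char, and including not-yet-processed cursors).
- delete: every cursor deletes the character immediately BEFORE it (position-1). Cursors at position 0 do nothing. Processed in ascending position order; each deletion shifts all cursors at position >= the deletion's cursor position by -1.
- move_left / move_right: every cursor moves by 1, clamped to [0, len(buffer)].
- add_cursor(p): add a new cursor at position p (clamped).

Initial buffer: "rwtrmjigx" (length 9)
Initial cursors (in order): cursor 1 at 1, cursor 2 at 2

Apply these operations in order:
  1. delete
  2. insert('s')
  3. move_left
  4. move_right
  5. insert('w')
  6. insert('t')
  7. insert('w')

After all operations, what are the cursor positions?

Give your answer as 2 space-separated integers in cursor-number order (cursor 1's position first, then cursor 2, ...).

Answer: 8 8

Derivation:
After op 1 (delete): buffer="trmjigx" (len 7), cursors c1@0 c2@0, authorship .......
After op 2 (insert('s')): buffer="sstrmjigx" (len 9), cursors c1@2 c2@2, authorship 12.......
After op 3 (move_left): buffer="sstrmjigx" (len 9), cursors c1@1 c2@1, authorship 12.......
After op 4 (move_right): buffer="sstrmjigx" (len 9), cursors c1@2 c2@2, authorship 12.......
After op 5 (insert('w')): buffer="sswwtrmjigx" (len 11), cursors c1@4 c2@4, authorship 1212.......
After op 6 (insert('t')): buffer="sswwtttrmjigx" (len 13), cursors c1@6 c2@6, authorship 121212.......
After op 7 (insert('w')): buffer="sswwttwwtrmjigx" (len 15), cursors c1@8 c2@8, authorship 12121212.......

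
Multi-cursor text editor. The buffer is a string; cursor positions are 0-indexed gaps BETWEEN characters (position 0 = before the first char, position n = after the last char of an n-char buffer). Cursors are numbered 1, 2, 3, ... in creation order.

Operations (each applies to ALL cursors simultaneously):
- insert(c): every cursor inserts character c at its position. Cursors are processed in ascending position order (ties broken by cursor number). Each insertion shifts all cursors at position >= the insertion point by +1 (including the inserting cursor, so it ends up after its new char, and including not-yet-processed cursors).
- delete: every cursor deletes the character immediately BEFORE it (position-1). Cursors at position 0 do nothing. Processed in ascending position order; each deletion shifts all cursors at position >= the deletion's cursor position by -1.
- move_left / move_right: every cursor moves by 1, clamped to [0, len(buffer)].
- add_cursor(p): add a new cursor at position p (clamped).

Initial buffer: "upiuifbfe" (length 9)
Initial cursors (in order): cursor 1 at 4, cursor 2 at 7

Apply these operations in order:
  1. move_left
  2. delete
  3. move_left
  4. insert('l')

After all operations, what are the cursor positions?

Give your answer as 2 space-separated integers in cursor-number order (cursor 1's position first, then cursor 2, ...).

Answer: 2 5

Derivation:
After op 1 (move_left): buffer="upiuifbfe" (len 9), cursors c1@3 c2@6, authorship .........
After op 2 (delete): buffer="upuibfe" (len 7), cursors c1@2 c2@4, authorship .......
After op 3 (move_left): buffer="upuibfe" (len 7), cursors c1@1 c2@3, authorship .......
After op 4 (insert('l')): buffer="ulpulibfe" (len 9), cursors c1@2 c2@5, authorship .1..2....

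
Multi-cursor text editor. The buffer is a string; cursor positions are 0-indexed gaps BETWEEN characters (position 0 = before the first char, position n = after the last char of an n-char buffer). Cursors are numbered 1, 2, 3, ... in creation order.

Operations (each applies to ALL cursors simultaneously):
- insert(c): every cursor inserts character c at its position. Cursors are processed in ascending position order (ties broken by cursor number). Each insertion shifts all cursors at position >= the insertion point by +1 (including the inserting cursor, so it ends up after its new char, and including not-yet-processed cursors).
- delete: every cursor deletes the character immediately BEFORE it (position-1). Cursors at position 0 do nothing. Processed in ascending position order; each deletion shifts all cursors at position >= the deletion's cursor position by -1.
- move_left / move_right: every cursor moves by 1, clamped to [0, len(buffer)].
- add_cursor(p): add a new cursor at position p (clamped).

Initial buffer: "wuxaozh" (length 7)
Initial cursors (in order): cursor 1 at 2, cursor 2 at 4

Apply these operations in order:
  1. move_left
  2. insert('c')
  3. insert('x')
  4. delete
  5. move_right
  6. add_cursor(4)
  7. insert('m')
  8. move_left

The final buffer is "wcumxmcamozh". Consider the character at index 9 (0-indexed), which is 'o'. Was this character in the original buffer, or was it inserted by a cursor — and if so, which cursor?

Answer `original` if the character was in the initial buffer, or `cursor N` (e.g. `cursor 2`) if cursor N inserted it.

Answer: original

Derivation:
After op 1 (move_left): buffer="wuxaozh" (len 7), cursors c1@1 c2@3, authorship .......
After op 2 (insert('c')): buffer="wcuxcaozh" (len 9), cursors c1@2 c2@5, authorship .1..2....
After op 3 (insert('x')): buffer="wcxuxcxaozh" (len 11), cursors c1@3 c2@7, authorship .11..22....
After op 4 (delete): buffer="wcuxcaozh" (len 9), cursors c1@2 c2@5, authorship .1..2....
After op 5 (move_right): buffer="wcuxcaozh" (len 9), cursors c1@3 c2@6, authorship .1..2....
After op 6 (add_cursor(4)): buffer="wcuxcaozh" (len 9), cursors c1@3 c3@4 c2@6, authorship .1..2....
After op 7 (insert('m')): buffer="wcumxmcamozh" (len 12), cursors c1@4 c3@6 c2@9, authorship .1.1.32.2...
After op 8 (move_left): buffer="wcumxmcamozh" (len 12), cursors c1@3 c3@5 c2@8, authorship .1.1.32.2...
Authorship (.=original, N=cursor N): . 1 . 1 . 3 2 . 2 . . .
Index 9: author = original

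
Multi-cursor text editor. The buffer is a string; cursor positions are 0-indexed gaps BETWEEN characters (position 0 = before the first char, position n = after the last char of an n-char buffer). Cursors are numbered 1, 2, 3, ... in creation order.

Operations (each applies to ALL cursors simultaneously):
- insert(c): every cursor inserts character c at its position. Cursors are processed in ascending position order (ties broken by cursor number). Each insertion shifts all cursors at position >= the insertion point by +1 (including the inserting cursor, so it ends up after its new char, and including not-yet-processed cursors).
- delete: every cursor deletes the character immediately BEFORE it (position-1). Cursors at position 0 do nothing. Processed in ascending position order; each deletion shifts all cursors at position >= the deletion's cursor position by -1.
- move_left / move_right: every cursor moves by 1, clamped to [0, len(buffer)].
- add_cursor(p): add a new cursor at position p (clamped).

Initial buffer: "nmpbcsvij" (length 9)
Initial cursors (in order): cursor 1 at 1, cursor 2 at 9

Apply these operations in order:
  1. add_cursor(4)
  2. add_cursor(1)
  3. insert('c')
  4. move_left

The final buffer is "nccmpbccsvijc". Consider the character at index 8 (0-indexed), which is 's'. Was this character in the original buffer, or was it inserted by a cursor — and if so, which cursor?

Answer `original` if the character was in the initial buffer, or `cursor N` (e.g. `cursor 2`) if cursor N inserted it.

After op 1 (add_cursor(4)): buffer="nmpbcsvij" (len 9), cursors c1@1 c3@4 c2@9, authorship .........
After op 2 (add_cursor(1)): buffer="nmpbcsvij" (len 9), cursors c1@1 c4@1 c3@4 c2@9, authorship .........
After op 3 (insert('c')): buffer="nccmpbccsvijc" (len 13), cursors c1@3 c4@3 c3@7 c2@13, authorship .14...3.....2
After op 4 (move_left): buffer="nccmpbccsvijc" (len 13), cursors c1@2 c4@2 c3@6 c2@12, authorship .14...3.....2
Authorship (.=original, N=cursor N): . 1 4 . . . 3 . . . . . 2
Index 8: author = original

Answer: original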